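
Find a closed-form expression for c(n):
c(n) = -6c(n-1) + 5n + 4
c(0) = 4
First-order linear with linear forcing.
Homogeneous solution: c_h(n) = A·(-6)^n.
Try particular c_p(n) = pn + q. Substituting:
  pn + q = -6(p(n-1) + q) + 5n + 4.
Matching the n-coefficient: p = -6p + 5 ⇒ p = \frac{5}{7}.
Matching constants: q = 6p - 6q + 4 ⇒ q = \frac{58}{49}.
General: c(n) = A·(-6)^n + \frac{5 n}{7} + \frac{58}{49}.
Apply c(0) = 4: A + \frac{58}{49} = 4 ⇒ A = \frac{138}{49}.
So c(n) = \frac{138 \left(-6\right)^{n}}{49} + \frac{5 n}{7} + \frac{58}{49}.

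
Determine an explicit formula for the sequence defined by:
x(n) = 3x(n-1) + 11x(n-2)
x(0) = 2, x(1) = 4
Characteristic equation: x² - 3x - 11 = 0.
Discriminant Δ = (3)² + 4·(11) = 53.
Roots r₁,₂ = (3 ± √53)/2, so r₁ = \frac{3}{2} + \frac{\sqrt{53}}{2}, r₂ = \frac{3}{2} - \frac{\sqrt{53}}{2}.
General solution: x(n) = A·r₁^n + B·r₂^n.
From the initial conditions, A + B = 2 and r₁A + r₂B = 4.
Since r₁ - r₂ = √53: A = (4 - (2)r₂)/√53 = \frac{\sqrt{53}}{53} + 1, and B = 2 - A = 1 - \frac{\sqrt{53}}{53}.
So x(n) = \left(\frac{\sqrt{53}}{53} + 1\right)\left(\frac{3}{2} + \frac{\sqrt{53}}{2}\right)^n + \left(1 - \frac{\sqrt{53}}{53}\right)\left(\frac{3}{2} - \frac{\sqrt{53}}{2}\right)^n.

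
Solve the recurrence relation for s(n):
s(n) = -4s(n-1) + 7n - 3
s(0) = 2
First-order linear with linear forcing.
Homogeneous solution: s_h(n) = A·(-4)^n.
Try particular s_p(n) = pn + q. Substituting:
  pn + q = -4(p(n-1) + q) + 7n - 3.
Matching the n-coefficient: p = -4p + 7 ⇒ p = \frac{7}{5}.
Matching constants: q = 4p - 4q - 3 ⇒ q = \frac{13}{25}.
General: s(n) = A·(-4)^n + \frac{7 n}{5} + \frac{13}{25}.
Apply s(0) = 2: A + \frac{13}{25} = 2 ⇒ A = \frac{37}{25}.
So s(n) = \frac{37 \left(-4\right)^{n}}{25} + \frac{7 n}{5} + \frac{13}{25}.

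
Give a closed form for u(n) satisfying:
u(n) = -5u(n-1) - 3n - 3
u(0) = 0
First-order linear with linear forcing.
Homogeneous solution: u_h(n) = A·(-5)^n.
Try particular u_p(n) = pn + q. Substituting:
  pn + q = -5(p(n-1) + q) - 3n - 3.
Matching the n-coefficient: p = -5p - 3 ⇒ p = - \frac{1}{2}.
Matching constants: q = 5p - 5q - 3 ⇒ q = - \frac{11}{12}.
General: u(n) = A·(-5)^n - \frac{n}{2} - \frac{11}{12}.
Apply u(0) = 0: A - \frac{11}{12} = 0 ⇒ A = \frac{11}{12}.
So u(n) = \frac{11 \left(-5\right)^{n}}{12} - \frac{n}{2} - \frac{11}{12}.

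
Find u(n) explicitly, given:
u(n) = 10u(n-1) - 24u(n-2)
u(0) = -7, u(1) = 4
Characteristic equation: x² - 10x + 24 = 0, which factors as (x - (4))(x - (6)) = 0.
Roots r₁ = 4, r₂ = 6 (distinct).
General solution: u(n) = A·(4)^n + B·(6)^n.
From u(0) = -7: A + B = -7.
From u(1) = 4: 4A + 6B = 4.
Solving: A = -23, B = 16.
So u(n) = - 23 \cdot 4^{n} + 16 \cdot 6^{n}.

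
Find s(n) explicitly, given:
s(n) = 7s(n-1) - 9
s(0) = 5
First-order linear non-homogeneous.
Homogeneous solution: s_h(n) = A·(7)^n.
Try constant particular solution s_p = K: K = 7K - 9 ⇒ K = \frac{3}{2}.
General: s(n) = A·(7)^n + \frac{3}{2}.
Apply s(0) = 5: A + \frac{3}{2} = 5 ⇒ A = \frac{7}{2}.
So s(n) = \frac{7 \cdot 7^{n}}{2} + \frac{3}{2}.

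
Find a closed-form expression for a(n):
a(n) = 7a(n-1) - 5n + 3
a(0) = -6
First-order linear with linear forcing.
Homogeneous solution: a_h(n) = A·(7)^n.
Try particular a_p(n) = pn + q. Substituting:
  pn + q = 7(p(n-1) + q) - 5n + 3.
Matching the n-coefficient: p = 7p - 5 ⇒ p = \frac{5}{6}.
Matching constants: q = -7p + 7q + 3 ⇒ q = \frac{17}{36}.
General: a(n) = A·(7)^n + \frac{5 n}{6} + \frac{17}{36}.
Apply a(0) = -6: A + \frac{17}{36} = -6 ⇒ A = - \frac{233}{36}.
So a(n) = - \frac{233 \cdot 7^{n}}{36} + \frac{5 n}{6} + \frac{17}{36}.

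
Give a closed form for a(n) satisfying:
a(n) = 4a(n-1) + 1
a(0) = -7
First-order linear non-homogeneous.
Homogeneous solution: a_h(n) = A·(4)^n.
Try constant particular solution a_p = K: K = 4K + 1 ⇒ K = - \frac{1}{3}.
General: a(n) = A·(4)^n - \frac{1}{3}.
Apply a(0) = -7: A - \frac{1}{3} = -7 ⇒ A = - \frac{20}{3}.
So a(n) = - \frac{20 \cdot 4^{n}}{3} - \frac{1}{3}.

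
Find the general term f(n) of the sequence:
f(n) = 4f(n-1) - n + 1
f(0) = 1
First-order linear with linear forcing.
Homogeneous solution: f_h(n) = A·(4)^n.
Try particular f_p(n) = pn + q. Substituting:
  pn + q = 4(p(n-1) + q) - n + 1.
Matching the n-coefficient: p = 4p - 1 ⇒ p = \frac{1}{3}.
Matching constants: q = -4p + 4q + 1 ⇒ q = \frac{1}{9}.
General: f(n) = A·(4)^n + \frac{n}{3} + \frac{1}{9}.
Apply f(0) = 1: A + \frac{1}{9} = 1 ⇒ A = \frac{8}{9}.
So f(n) = \frac{8 \cdot 4^{n}}{9} + \frac{n}{3} + \frac{1}{9}.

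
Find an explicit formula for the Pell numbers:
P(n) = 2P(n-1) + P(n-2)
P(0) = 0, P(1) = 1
This is the Pell sequence.
Characteristic equation: x² - 2x - 1 = 0; roots r₁ = 1 + \sqrt{2}, r₂ = 1 - \sqrt{2}.
General: P(n) = A·r₁^n + B·r₂^n. Solving with P(0)=0, P(1)=1 gives A = \frac{\sqrt{2}}{4}, B = - \frac{\sqrt{2}}{4}.
So P(n) = \frac{\sqrt{2} \left(- \left(1 - \sqrt{2}\right)^{n} + \left(1 + \sqrt{2}\right)^{n}\right)}{4}.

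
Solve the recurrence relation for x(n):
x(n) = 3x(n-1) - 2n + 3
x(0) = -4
First-order linear with linear forcing.
Homogeneous solution: x_h(n) = A·(3)^n.
Try particular x_p(n) = pn + q. Substituting:
  pn + q = 3(p(n-1) + q) - 2n + 3.
Matching the n-coefficient: p = 3p - 2 ⇒ p = 1.
Matching constants: q = -3p + 3q + 3 ⇒ q = 0.
General: x(n) = A·(3)^n + n + 0.
Apply x(0) = -4: A + 0 = -4 ⇒ A = -4.
So x(n) = - 4 \cdot 3^{n} + n.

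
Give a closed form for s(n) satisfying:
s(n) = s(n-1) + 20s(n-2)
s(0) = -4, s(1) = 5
Characteristic equation: x² - x - 20 = 0, which factors as (x - (5))(x - (-4)) = 0.
Roots r₁ = 5, r₂ = -4 (distinct).
General solution: s(n) = A·(5)^n + B·(-4)^n.
From s(0) = -4: A + B = -4.
From s(1) = 5: 5A - 4B = 5.
Solving: A = - \frac{11}{9}, B = - \frac{25}{9}.
So s(n) = - \frac{25 \left(-4\right)^{n}}{9} - \frac{11 \cdot 5^{n}}{9}.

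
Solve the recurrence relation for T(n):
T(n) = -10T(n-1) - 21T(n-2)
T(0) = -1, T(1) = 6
Characteristic equation: x² + 10x + 21 = 0, which factors as (x - (-3))(x - (-7)) = 0.
Roots r₁ = -3, r₂ = -7 (distinct).
General solution: T(n) = A·(-3)^n + B·(-7)^n.
From T(0) = -1: A + B = -1.
From T(1) = 6: -3A - 7B = 6.
Solving: A = - \frac{1}{4}, B = - \frac{3}{4}.
So T(n) = - \frac{\left(-3\right)^{n}}{4} - \frac{3 \left(-7\right)^{n}}{4}.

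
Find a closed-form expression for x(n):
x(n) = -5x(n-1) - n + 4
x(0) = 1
First-order linear with linear forcing.
Homogeneous solution: x_h(n) = A·(-5)^n.
Try particular x_p(n) = pn + q. Substituting:
  pn + q = -5(p(n-1) + q) - n + 4.
Matching the n-coefficient: p = -5p - 1 ⇒ p = - \frac{1}{6}.
Matching constants: q = 5p - 5q + 4 ⇒ q = \frac{19}{36}.
General: x(n) = A·(-5)^n - \frac{n}{6} + \frac{19}{36}.
Apply x(0) = 1: A + \frac{19}{36} = 1 ⇒ A = \frac{17}{36}.
So x(n) = \frac{17 \left(-5\right)^{n}}{36} - \frac{n}{6} + \frac{19}{36}.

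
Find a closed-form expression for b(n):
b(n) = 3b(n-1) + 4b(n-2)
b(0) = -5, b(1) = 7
Characteristic equation: x² - 3x - 4 = 0, which factors as (x - (4))(x - (-1)) = 0.
Roots r₁ = 4, r₂ = -1 (distinct).
General solution: b(n) = A·(4)^n + B·(-1)^n.
From b(0) = -5: A + B = -5.
From b(1) = 7: 4A - B = 7.
Solving: A = \frac{2}{5}, B = - \frac{27}{5}.
So b(n) = - \frac{27 \left(-1\right)^{n}}{5} + \frac{2 \cdot 4^{n}}{5}.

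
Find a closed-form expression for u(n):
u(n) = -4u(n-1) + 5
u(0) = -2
First-order linear non-homogeneous.
Homogeneous solution: u_h(n) = A·(-4)^n.
Try constant particular solution u_p = K: K = -4K + 5 ⇒ K = 1.
General: u(n) = A·(-4)^n + 1.
Apply u(0) = -2: A + 1 = -2 ⇒ A = -3.
So u(n) = 1 - 3 \left(-4\right)^{n}.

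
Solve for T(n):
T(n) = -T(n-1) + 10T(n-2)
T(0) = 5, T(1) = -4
Characteristic equation: x² + x - 10 = 0.
Discriminant Δ = (-1)² + 4·(10) = 41.
Roots r₁,₂ = (-1 ± √41)/2, so r₁ = - \frac{1}{2} + \frac{\sqrt{41}}{2}, r₂ = - \frac{\sqrt{41}}{2} - \frac{1}{2}.
General solution: T(n) = A·r₁^n + B·r₂^n.
From the initial conditions, A + B = 5 and r₁A + r₂B = -4.
Since r₁ - r₂ = √41: A = (-4 - (5)r₂)/√41 = \frac{5}{2} - \frac{3 \sqrt{41}}{82}, and B = 5 - A = \frac{3 \sqrt{41}}{82} + \frac{5}{2}.
So T(n) = \left(\frac{5}{2} - \frac{3 \sqrt{41}}{82}\right)\left(- \frac{1}{2} + \frac{\sqrt{41}}{2}\right)^n + \left(\frac{3 \sqrt{41}}{82} + \frac{5}{2}\right)\left(- \frac{\sqrt{41}}{2} - \frac{1}{2}\right)^n.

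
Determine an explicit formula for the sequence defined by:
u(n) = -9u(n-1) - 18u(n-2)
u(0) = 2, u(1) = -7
Characteristic equation: x² + 9x + 18 = 0, which factors as (x - (-3))(x - (-6)) = 0.
Roots r₁ = -3, r₂ = -6 (distinct).
General solution: u(n) = A·(-3)^n + B·(-6)^n.
From u(0) = 2: A + B = 2.
From u(1) = -7: -3A - 6B = -7.
Solving: A = \frac{5}{3}, B = \frac{1}{3}.
So u(n) = \frac{5 \left(-3\right)^{n}}{3} + \frac{\left(-6\right)^{n}}{3}.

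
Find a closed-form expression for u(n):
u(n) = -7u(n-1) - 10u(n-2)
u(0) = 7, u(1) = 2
Characteristic equation: x² + 7x + 10 = 0, which factors as (x - (-2))(x - (-5)) = 0.
Roots r₁ = -2, r₂ = -5 (distinct).
General solution: u(n) = A·(-2)^n + B·(-5)^n.
From u(0) = 7: A + B = 7.
From u(1) = 2: -2A - 5B = 2.
Solving: A = \frac{37}{3}, B = - \frac{16}{3}.
So u(n) = \frac{37 \left(-2\right)^{n}}{3} - \frac{16 \left(-5\right)^{n}}{3}.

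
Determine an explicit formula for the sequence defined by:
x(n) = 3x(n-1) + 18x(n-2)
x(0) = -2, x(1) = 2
Characteristic equation: x² - 3x - 18 = 0, which factors as (x - (6))(x - (-3)) = 0.
Roots r₁ = 6, r₂ = -3 (distinct).
General solution: x(n) = A·(6)^n + B·(-3)^n.
From x(0) = -2: A + B = -2.
From x(1) = 2: 6A - 3B = 2.
Solving: A = - \frac{4}{9}, B = - \frac{14}{9}.
So x(n) = - \frac{14 \left(-3\right)^{n}}{9} - \frac{4 \cdot 6^{n}}{9}.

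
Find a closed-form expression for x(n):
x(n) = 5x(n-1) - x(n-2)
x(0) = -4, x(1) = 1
Characteristic equation: x² - 5x + 1 = 0.
Discriminant Δ = (5)² + 4·(-1) = 21.
Roots r₁,₂ = (5 ± √21)/2, so r₁ = \frac{\sqrt{21}}{2} + \frac{5}{2}, r₂ = \frac{5}{2} - \frac{\sqrt{21}}{2}.
General solution: x(n) = A·r₁^n + B·r₂^n.
From the initial conditions, A + B = -4 and r₁A + r₂B = 1.
Since r₁ - r₂ = √21: A = (1 - (-4)r₂)/√21 = -2 + \frac{11 \sqrt{21}}{21}, and B = -4 - A = - \frac{11 \sqrt{21}}{21} - 2.
So x(n) = \left(-2 + \frac{11 \sqrt{21}}{21}\right)\left(\frac{\sqrt{21}}{2} + \frac{5}{2}\right)^n + \left(- \frac{11 \sqrt{21}}{21} - 2\right)\left(\frac{5}{2} - \frac{\sqrt{21}}{2}\right)^n.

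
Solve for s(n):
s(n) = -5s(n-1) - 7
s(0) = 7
First-order linear non-homogeneous.
Homogeneous solution: s_h(n) = A·(-5)^n.
Try constant particular solution s_p = K: K = -5K - 7 ⇒ K = - \frac{7}{6}.
General: s(n) = A·(-5)^n - \frac{7}{6}.
Apply s(0) = 7: A - \frac{7}{6} = 7 ⇒ A = \frac{49}{6}.
So s(n) = \frac{49 \left(-5\right)^{n}}{6} - \frac{7}{6}.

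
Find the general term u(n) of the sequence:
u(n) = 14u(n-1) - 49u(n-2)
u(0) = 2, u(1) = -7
Characteristic equation: x² - 14x + 49 = 0, which is (x - (7))².
Repeated root r = 7.
General solution: u(n) = (A + Bn)·(7)^n.
From u(0) = 2: A = 2.
From u(1) = -7: (A + B)·(7) = -7 ⇒ B = -3.
So u(n) = \left(2 - 3 n\right) \cdot (7)^n.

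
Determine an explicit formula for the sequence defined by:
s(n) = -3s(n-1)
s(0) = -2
This is a homogeneous first-order recurrence with ratio -3.
By induction s(n) = s(0) · (-3)^n = - 2 \left(-3\right)^{n}.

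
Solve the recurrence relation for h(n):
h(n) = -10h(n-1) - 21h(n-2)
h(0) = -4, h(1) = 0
Characteristic equation: x² + 10x + 21 = 0, which factors as (x - (-3))(x - (-7)) = 0.
Roots r₁ = -3, r₂ = -7 (distinct).
General solution: h(n) = A·(-3)^n + B·(-7)^n.
From h(0) = -4: A + B = -4.
From h(1) = 0: -3A - 7B = 0.
Solving: A = -7, B = 3.
So h(n) = - 7 \left(-3\right)^{n} + 3 \left(-7\right)^{n}.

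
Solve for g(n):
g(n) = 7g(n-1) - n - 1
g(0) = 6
First-order linear with linear forcing.
Homogeneous solution: g_h(n) = A·(7)^n.
Try particular g_p(n) = pn + q. Substituting:
  pn + q = 7(p(n-1) + q) - n - 1.
Matching the n-coefficient: p = 7p - 1 ⇒ p = \frac{1}{6}.
Matching constants: q = -7p + 7q - 1 ⇒ q = \frac{13}{36}.
General: g(n) = A·(7)^n + \frac{n}{6} + \frac{13}{36}.
Apply g(0) = 6: A + \frac{13}{36} = 6 ⇒ A = \frac{203}{36}.
So g(n) = \frac{203 \cdot 7^{n}}{36} + \frac{n}{6} + \frac{13}{36}.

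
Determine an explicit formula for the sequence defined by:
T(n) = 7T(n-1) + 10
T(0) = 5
First-order linear non-homogeneous.
Homogeneous solution: T_h(n) = A·(7)^n.
Try constant particular solution T_p = K: K = 7K + 10 ⇒ K = - \frac{5}{3}.
General: T(n) = A·(7)^n - \frac{5}{3}.
Apply T(0) = 5: A - \frac{5}{3} = 5 ⇒ A = \frac{20}{3}.
So T(n) = \frac{20 \cdot 7^{n}}{3} - \frac{5}{3}.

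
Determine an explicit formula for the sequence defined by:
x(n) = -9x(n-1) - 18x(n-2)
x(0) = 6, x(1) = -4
Characteristic equation: x² + 9x + 18 = 0, which factors as (x - (-3))(x - (-6)) = 0.
Roots r₁ = -3, r₂ = -6 (distinct).
General solution: x(n) = A·(-3)^n + B·(-6)^n.
From x(0) = 6: A + B = 6.
From x(1) = -4: -3A - 6B = -4.
Solving: A = \frac{32}{3}, B = - \frac{14}{3}.
So x(n) = \frac{32 \left(-3\right)^{n}}{3} - \frac{14 \left(-6\right)^{n}}{3}.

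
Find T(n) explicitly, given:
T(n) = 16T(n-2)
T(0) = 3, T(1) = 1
Characteristic equation: x² - 16 = 0, which factors as (x - (-4))(x - (4)) = 0.
Roots r₁ = -4, r₂ = 4 (distinct).
General solution: T(n) = A·(-4)^n + B·(4)^n.
From T(0) = 3: A + B = 3.
From T(1) = 1: -4A + 4B = 1.
Solving: A = \frac{11}{8}, B = \frac{13}{8}.
So T(n) = \frac{11 \left(-4\right)^{n}}{8} + \frac{13 \cdot 4^{n}}{8}.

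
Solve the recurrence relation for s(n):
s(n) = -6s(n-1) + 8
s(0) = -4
First-order linear non-homogeneous.
Homogeneous solution: s_h(n) = A·(-6)^n.
Try constant particular solution s_p = K: K = -6K + 8 ⇒ K = \frac{8}{7}.
General: s(n) = A·(-6)^n + \frac{8}{7}.
Apply s(0) = -4: A + \frac{8}{7} = -4 ⇒ A = - \frac{36}{7}.
So s(n) = \frac{8}{7} - \frac{36 \left(-6\right)^{n}}{7}.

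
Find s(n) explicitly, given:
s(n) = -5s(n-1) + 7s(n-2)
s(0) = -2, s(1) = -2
Characteristic equation: x² + 5x - 7 = 0.
Discriminant Δ = (-5)² + 4·(7) = 53.
Roots r₁,₂ = (-5 ± √53)/2, so r₁ = - \frac{5}{2} + \frac{\sqrt{53}}{2}, r₂ = - \frac{\sqrt{53}}{2} - \frac{5}{2}.
General solution: s(n) = A·r₁^n + B·r₂^n.
From the initial conditions, A + B = -2 and r₁A + r₂B = -2.
Since r₁ - r₂ = √53: A = (-2 - (-2)r₂)/√53 = -1 - \frac{7 \sqrt{53}}{53}, and B = -2 - A = -1 + \frac{7 \sqrt{53}}{53}.
So s(n) = \left(-1 - \frac{7 \sqrt{53}}{53}\right)\left(- \frac{5}{2} + \frac{\sqrt{53}}{2}\right)^n + \left(-1 + \frac{7 \sqrt{53}}{53}\right)\left(- \frac{\sqrt{53}}{2} - \frac{5}{2}\right)^n.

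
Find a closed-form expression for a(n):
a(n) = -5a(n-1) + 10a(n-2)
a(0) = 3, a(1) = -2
Characteristic equation: x² + 5x - 10 = 0.
Discriminant Δ = (-5)² + 4·(10) = 65.
Roots r₁,₂ = (-5 ± √65)/2, so r₁ = - \frac{5}{2} + \frac{\sqrt{65}}{2}, r₂ = - \frac{\sqrt{65}}{2} - \frac{5}{2}.
General solution: a(n) = A·r₁^n + B·r₂^n.
From the initial conditions, A + B = 3 and r₁A + r₂B = -2.
Since r₁ - r₂ = √65: A = (-2 - (3)r₂)/√65 = \frac{11 \sqrt{65}}{130} + \frac{3}{2}, and B = 3 - A = \frac{3}{2} - \frac{11 \sqrt{65}}{130}.
So a(n) = \left(\frac{11 \sqrt{65}}{130} + \frac{3}{2}\right)\left(- \frac{5}{2} + \frac{\sqrt{65}}{2}\right)^n + \left(\frac{3}{2} - \frac{11 \sqrt{65}}{130}\right)\left(- \frac{\sqrt{65}}{2} - \frac{5}{2}\right)^n.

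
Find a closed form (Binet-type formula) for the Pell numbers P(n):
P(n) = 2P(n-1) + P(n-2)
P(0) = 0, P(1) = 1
This is the Pell sequence.
Characteristic equation: x² - 2x - 1 = 0; roots r₁ = 1 + \sqrt{2}, r₂ = 1 - \sqrt{2}.
General: P(n) = A·r₁^n + B·r₂^n. Solving with P(0)=0, P(1)=1 gives A = \frac{\sqrt{2}}{4}, B = - \frac{\sqrt{2}}{4}.
So P(n) = \frac{\sqrt{2} \left(- \left(1 - \sqrt{2}\right)^{n} + \left(1 + \sqrt{2}\right)^{n}\right)}{4}.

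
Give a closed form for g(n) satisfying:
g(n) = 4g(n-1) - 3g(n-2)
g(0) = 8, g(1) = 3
Characteristic equation: x² - 4x + 3 = 0, which factors as (x - (1))(x - (3)) = 0.
Roots r₁ = 1, r₂ = 3 (distinct).
General solution: g(n) = A·(1)^n + B·(3)^n.
From g(0) = 8: A + B = 8.
From g(1) = 3: A + 3B = 3.
Solving: A = \frac{21}{2}, B = - \frac{5}{2}.
So g(n) = \frac{21}{2} - \frac{5 \cdot 3^{n}}{2}.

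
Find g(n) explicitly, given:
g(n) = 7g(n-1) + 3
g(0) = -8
First-order linear non-homogeneous.
Homogeneous solution: g_h(n) = A·(7)^n.
Try constant particular solution g_p = K: K = 7K + 3 ⇒ K = - \frac{1}{2}.
General: g(n) = A·(7)^n - \frac{1}{2}.
Apply g(0) = -8: A - \frac{1}{2} = -8 ⇒ A = - \frac{15}{2}.
So g(n) = - \frac{15 \cdot 7^{n}}{2} - \frac{1}{2}.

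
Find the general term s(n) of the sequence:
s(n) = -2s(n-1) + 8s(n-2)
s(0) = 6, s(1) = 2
Characteristic equation: x² + 2x - 8 = 0, which factors as (x - (2))(x - (-4)) = 0.
Roots r₁ = 2, r₂ = -4 (distinct).
General solution: s(n) = A·(2)^n + B·(-4)^n.
From s(0) = 6: A + B = 6.
From s(1) = 2: 2A - 4B = 2.
Solving: A = \frac{13}{3}, B = \frac{5}{3}.
So s(n) = \frac{5 \left(-4\right)^{n}}{3} + \frac{13 \cdot 2^{n}}{3}.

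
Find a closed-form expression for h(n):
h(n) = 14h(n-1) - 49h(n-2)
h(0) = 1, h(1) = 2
Characteristic equation: x² - 14x + 49 = 0, which is (x - (7))².
Repeated root r = 7.
General solution: h(n) = (A + Bn)·(7)^n.
From h(0) = 1: A = 1.
From h(1) = 2: (A + B)·(7) = 2 ⇒ B = - \frac{5}{7}.
So h(n) = \left(1 - \frac{5 n}{7}\right) \cdot (7)^n.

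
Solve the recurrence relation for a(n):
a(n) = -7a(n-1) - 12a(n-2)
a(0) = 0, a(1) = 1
Characteristic equation: x² + 7x + 12 = 0, which factors as (x - (-3))(x - (-4)) = 0.
Roots r₁ = -3, r₂ = -4 (distinct).
General solution: a(n) = A·(-3)^n + B·(-4)^n.
From a(0) = 0: A + B = 0.
From a(1) = 1: -3A - 4B = 1.
Solving: A = 1, B = -1.
So a(n) = \left(-3\right)^{n} - \left(-4\right)^{n}.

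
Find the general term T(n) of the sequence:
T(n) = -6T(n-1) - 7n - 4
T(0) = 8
First-order linear with linear forcing.
Homogeneous solution: T_h(n) = A·(-6)^n.
Try particular T_p(n) = pn + q. Substituting:
  pn + q = -6(p(n-1) + q) - 7n - 4.
Matching the n-coefficient: p = -6p - 7 ⇒ p = -1.
Matching constants: q = 6p - 6q - 4 ⇒ q = - \frac{10}{7}.
General: T(n) = A·(-6)^n - n - \frac{10}{7}.
Apply T(0) = 8: A - \frac{10}{7} = 8 ⇒ A = \frac{66}{7}.
So T(n) = \frac{66 \left(-6\right)^{n}}{7} - n - \frac{10}{7}.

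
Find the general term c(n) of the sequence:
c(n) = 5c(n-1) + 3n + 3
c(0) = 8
First-order linear with linear forcing.
Homogeneous solution: c_h(n) = A·(5)^n.
Try particular c_p(n) = pn + q. Substituting:
  pn + q = 5(p(n-1) + q) + 3n + 3.
Matching the n-coefficient: p = 5p + 3 ⇒ p = - \frac{3}{4}.
Matching constants: q = -5p + 5q + 3 ⇒ q = - \frac{27}{16}.
General: c(n) = A·(5)^n - \frac{3 n}{4} - \frac{27}{16}.
Apply c(0) = 8: A - \frac{27}{16} = 8 ⇒ A = \frac{155}{16}.
So c(n) = \frac{155 \cdot 5^{n}}{16} - \frac{3 n}{4} - \frac{27}{16}.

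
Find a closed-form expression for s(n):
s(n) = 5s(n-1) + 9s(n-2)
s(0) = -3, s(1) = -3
Characteristic equation: x² - 5x - 9 = 0.
Discriminant Δ = (5)² + 4·(9) = 61.
Roots r₁,₂ = (5 ± √61)/2, so r₁ = \frac{5}{2} + \frac{\sqrt{61}}{2}, r₂ = \frac{5}{2} - \frac{\sqrt{61}}{2}.
General solution: s(n) = A·r₁^n + B·r₂^n.
From the initial conditions, A + B = -3 and r₁A + r₂B = -3.
Since r₁ - r₂ = √61: A = (-3 - (-3)r₂)/√61 = - \frac{3}{2} + \frac{9 \sqrt{61}}{122}, and B = -3 - A = - \frac{3}{2} - \frac{9 \sqrt{61}}{122}.
So s(n) = \left(- \frac{3}{2} + \frac{9 \sqrt{61}}{122}\right)\left(\frac{5}{2} + \frac{\sqrt{61}}{2}\right)^n + \left(- \frac{3}{2} - \frac{9 \sqrt{61}}{122}\right)\left(\frac{5}{2} - \frac{\sqrt{61}}{2}\right)^n.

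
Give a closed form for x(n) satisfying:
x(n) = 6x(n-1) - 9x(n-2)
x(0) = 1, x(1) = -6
Characteristic equation: x² - 6x + 9 = 0, which is (x - (3))².
Repeated root r = 3.
General solution: x(n) = (A + Bn)·(3)^n.
From x(0) = 1: A = 1.
From x(1) = -6: (A + B)·(3) = -6 ⇒ B = -3.
So x(n) = \left(1 - 3 n\right) \cdot (3)^n.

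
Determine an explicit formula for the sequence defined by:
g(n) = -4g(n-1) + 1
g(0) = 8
First-order linear non-homogeneous.
Homogeneous solution: g_h(n) = A·(-4)^n.
Try constant particular solution g_p = K: K = -4K + 1 ⇒ K = \frac{1}{5}.
General: g(n) = A·(-4)^n + \frac{1}{5}.
Apply g(0) = 8: A + \frac{1}{5} = 8 ⇒ A = \frac{39}{5}.
So g(n) = \frac{39 \left(-4\right)^{n}}{5} + \frac{1}{5}.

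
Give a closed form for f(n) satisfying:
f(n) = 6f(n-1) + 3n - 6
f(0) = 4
First-order linear with linear forcing.
Homogeneous solution: f_h(n) = A·(6)^n.
Try particular f_p(n) = pn + q. Substituting:
  pn + q = 6(p(n-1) + q) + 3n - 6.
Matching the n-coefficient: p = 6p + 3 ⇒ p = - \frac{3}{5}.
Matching constants: q = -6p + 6q - 6 ⇒ q = \frac{12}{25}.
General: f(n) = A·(6)^n - \frac{3 n}{5} + \frac{12}{25}.
Apply f(0) = 4: A + \frac{12}{25} = 4 ⇒ A = \frac{88}{25}.
So f(n) = \frac{88 \cdot 6^{n}}{25} - \frac{3 n}{5} + \frac{12}{25}.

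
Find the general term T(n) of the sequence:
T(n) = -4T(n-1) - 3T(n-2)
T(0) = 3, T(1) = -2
Characteristic equation: x² + 4x + 3 = 0, which factors as (x - (-3))(x - (-1)) = 0.
Roots r₁ = -3, r₂ = -1 (distinct).
General solution: T(n) = A·(-3)^n + B·(-1)^n.
From T(0) = 3: A + B = 3.
From T(1) = -2: -3A - B = -2.
Solving: A = - \frac{1}{2}, B = \frac{7}{2}.
So T(n) = \frac{7 \left(-1\right)^{n}}{2} - \frac{\left(-3\right)^{n}}{2}.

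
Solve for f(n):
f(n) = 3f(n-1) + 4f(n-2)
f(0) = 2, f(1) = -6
Characteristic equation: x² - 3x - 4 = 0, which factors as (x - (-1))(x - (4)) = 0.
Roots r₁ = -1, r₂ = 4 (distinct).
General solution: f(n) = A·(-1)^n + B·(4)^n.
From f(0) = 2: A + B = 2.
From f(1) = -6: -A + 4B = -6.
Solving: A = \frac{14}{5}, B = - \frac{4}{5}.
So f(n) = \frac{14 \left(-1\right)^{n}}{5} - \frac{4 \cdot 4^{n}}{5}.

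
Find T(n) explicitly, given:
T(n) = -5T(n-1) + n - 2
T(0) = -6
First-order linear with linear forcing.
Homogeneous solution: T_h(n) = A·(-5)^n.
Try particular T_p(n) = pn + q. Substituting:
  pn + q = -5(p(n-1) + q) + n - 2.
Matching the n-coefficient: p = -5p + 1 ⇒ p = \frac{1}{6}.
Matching constants: q = 5p - 5q - 2 ⇒ q = - \frac{7}{36}.
General: T(n) = A·(-5)^n + \frac{n}{6} - \frac{7}{36}.
Apply T(0) = -6: A - \frac{7}{36} = -6 ⇒ A = - \frac{209}{36}.
So T(n) = - \frac{209 \left(-5\right)^{n}}{36} + \frac{n}{6} - \frac{7}{36}.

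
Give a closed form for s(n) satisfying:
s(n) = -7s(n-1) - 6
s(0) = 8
First-order linear non-homogeneous.
Homogeneous solution: s_h(n) = A·(-7)^n.
Try constant particular solution s_p = K: K = -7K - 6 ⇒ K = - \frac{3}{4}.
General: s(n) = A·(-7)^n - \frac{3}{4}.
Apply s(0) = 8: A - \frac{3}{4} = 8 ⇒ A = \frac{35}{4}.
So s(n) = \frac{35 \left(-7\right)^{n}}{4} - \frac{3}{4}.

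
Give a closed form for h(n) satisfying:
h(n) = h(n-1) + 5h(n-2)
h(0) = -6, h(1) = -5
Characteristic equation: x² - x - 5 = 0.
Discriminant Δ = (1)² + 4·(5) = 21.
Roots r₁,₂ = (1 ± √21)/2, so r₁ = \frac{1}{2} + \frac{\sqrt{21}}{2}, r₂ = \frac{1}{2} - \frac{\sqrt{21}}{2}.
General solution: h(n) = A·r₁^n + B·r₂^n.
From the initial conditions, A + B = -6 and r₁A + r₂B = -5.
Since r₁ - r₂ = √21: A = (-5 - (-6)r₂)/√21 = -3 - \frac{2 \sqrt{21}}{21}, and B = -6 - A = -3 + \frac{2 \sqrt{21}}{21}.
So h(n) = \left(-3 - \frac{2 \sqrt{21}}{21}\right)\left(\frac{1}{2} + \frac{\sqrt{21}}{2}\right)^n + \left(-3 + \frac{2 \sqrt{21}}{21}\right)\left(\frac{1}{2} - \frac{\sqrt{21}}{2}\right)^n.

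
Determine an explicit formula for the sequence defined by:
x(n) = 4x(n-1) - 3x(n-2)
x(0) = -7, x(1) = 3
Characteristic equation: x² - 4x + 3 = 0, which factors as (x - (1))(x - (3)) = 0.
Roots r₁ = 1, r₂ = 3 (distinct).
General solution: x(n) = A·(1)^n + B·(3)^n.
From x(0) = -7: A + B = -7.
From x(1) = 3: A + 3B = 3.
Solving: A = -12, B = 5.
So x(n) = 5 \cdot 3^{n} - 12.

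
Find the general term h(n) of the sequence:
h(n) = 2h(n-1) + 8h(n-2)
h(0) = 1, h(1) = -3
Characteristic equation: x² - 2x - 8 = 0, which factors as (x - (4))(x - (-2)) = 0.
Roots r₁ = 4, r₂ = -2 (distinct).
General solution: h(n) = A·(4)^n + B·(-2)^n.
From h(0) = 1: A + B = 1.
From h(1) = -3: 4A - 2B = -3.
Solving: A = - \frac{1}{6}, B = \frac{7}{6}.
So h(n) = \frac{7 \left(-2\right)^{n}}{6} - \frac{4^{n}}{6}.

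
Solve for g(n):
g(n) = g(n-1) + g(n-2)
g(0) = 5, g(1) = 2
Characteristic equation: x² - x - 1 = 0.
Discriminant Δ = (1)² + 4·(1) = 5.
Roots r₁,₂ = (1 ± √5)/2, so r₁ = \frac{1}{2} + \frac{\sqrt{5}}{2}, r₂ = \frac{1}{2} - \frac{\sqrt{5}}{2}.
General solution: g(n) = A·r₁^n + B·r₂^n.
From the initial conditions, A + B = 5 and r₁A + r₂B = 2.
Since r₁ - r₂ = √5: A = (2 - (5)r₂)/√5 = \frac{5}{2} - \frac{\sqrt{5}}{10}, and B = 5 - A = \frac{\sqrt{5}}{10} + \frac{5}{2}.
So g(n) = \left(\frac{5}{2} - \frac{\sqrt{5}}{10}\right)\left(\frac{1}{2} + \frac{\sqrt{5}}{2}\right)^n + \left(\frac{\sqrt{5}}{10} + \frac{5}{2}\right)\left(\frac{1}{2} - \frac{\sqrt{5}}{2}\right)^n.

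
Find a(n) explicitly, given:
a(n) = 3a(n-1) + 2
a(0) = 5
First-order linear non-homogeneous.
Homogeneous solution: a_h(n) = A·(3)^n.
Try constant particular solution a_p = K: K = 3K + 2 ⇒ K = -1.
General: a(n) = A·(3)^n - 1.
Apply a(0) = 5: A - 1 = 5 ⇒ A = 6.
So a(n) = 6 \cdot 3^{n} - 1.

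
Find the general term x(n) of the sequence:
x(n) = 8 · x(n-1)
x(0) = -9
Pure geometric recurrence with ratio 8.
By induction x(n) = x(0) · (8)^n = - 9 \cdot 8^{n}.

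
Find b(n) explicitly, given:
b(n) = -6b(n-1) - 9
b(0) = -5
First-order linear non-homogeneous.
Homogeneous solution: b_h(n) = A·(-6)^n.
Try constant particular solution b_p = K: K = -6K - 9 ⇒ K = - \frac{9}{7}.
General: b(n) = A·(-6)^n - \frac{9}{7}.
Apply b(0) = -5: A - \frac{9}{7} = -5 ⇒ A = - \frac{26}{7}.
So b(n) = - \frac{26 \left(-6\right)^{n}}{7} - \frac{9}{7}.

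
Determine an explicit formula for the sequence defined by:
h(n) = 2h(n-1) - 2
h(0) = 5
First-order linear non-homogeneous.
Homogeneous solution: h_h(n) = A·(2)^n.
Try constant particular solution h_p = K: K = 2K - 2 ⇒ K = 2.
General: h(n) = A·(2)^n + 2.
Apply h(0) = 5: A + 2 = 5 ⇒ A = 3.
So h(n) = 3 \cdot 2^{n} + 2.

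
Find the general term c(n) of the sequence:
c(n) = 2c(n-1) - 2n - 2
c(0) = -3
First-order linear with linear forcing.
Homogeneous solution: c_h(n) = A·(2)^n.
Try particular c_p(n) = pn + q. Substituting:
  pn + q = 2(p(n-1) + q) - 2n - 2.
Matching the n-coefficient: p = 2p - 2 ⇒ p = 2.
Matching constants: q = -2p + 2q - 2 ⇒ q = 6.
General: c(n) = A·(2)^n + 2 n + 6.
Apply c(0) = -3: A + 6 = -3 ⇒ A = -9.
So c(n) = - 9 \cdot 2^{n} + 2 n + 6.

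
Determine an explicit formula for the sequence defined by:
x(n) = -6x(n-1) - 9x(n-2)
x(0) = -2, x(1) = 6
Characteristic equation: x² + 6x + 9 = 0, which is (x - (-3))².
Repeated root r = -3.
General solution: x(n) = (A + Bn)·(-3)^n.
From x(0) = -2: A = -2.
From x(1) = 6: (A + B)·(-3) = 6 ⇒ B = 0.
So x(n) = \left(-2\right) \cdot (-3)^n.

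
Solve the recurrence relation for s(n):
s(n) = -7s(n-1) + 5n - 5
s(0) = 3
First-order linear with linear forcing.
Homogeneous solution: s_h(n) = A·(-7)^n.
Try particular s_p(n) = pn + q. Substituting:
  pn + q = -7(p(n-1) + q) + 5n - 5.
Matching the n-coefficient: p = -7p + 5 ⇒ p = \frac{5}{8}.
Matching constants: q = 7p - 7q - 5 ⇒ q = - \frac{5}{64}.
General: s(n) = A·(-7)^n + \frac{5 n}{8} - \frac{5}{64}.
Apply s(0) = 3: A - \frac{5}{64} = 3 ⇒ A = \frac{197}{64}.
So s(n) = \frac{197 \left(-7\right)^{n}}{64} + \frac{5 n}{8} - \frac{5}{64}.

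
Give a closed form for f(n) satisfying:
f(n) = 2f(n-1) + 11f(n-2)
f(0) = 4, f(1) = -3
Characteristic equation: x² - 2x - 11 = 0.
Discriminant Δ = (2)² + 4·(11) = 48.
Roots r₁,₂ = (2 ± √48)/2, so r₁ = 1 + 2 \sqrt{3}, r₂ = 1 - 2 \sqrt{3}.
General solution: f(n) = A·r₁^n + B·r₂^n.
From the initial conditions, A + B = 4 and r₁A + r₂B = -3.
Since r₁ - r₂ = √48: A = (-3 - (4)r₂)/√48 = 2 - \frac{7 \sqrt{3}}{12}, and B = 4 - A = \frac{7 \sqrt{3}}{12} + 2.
So f(n) = \left(2 - \frac{7 \sqrt{3}}{12}\right)\left(1 + 2 \sqrt{3}\right)^n + \left(\frac{7 \sqrt{3}}{12} + 2\right)\left(1 - 2 \sqrt{3}\right)^n.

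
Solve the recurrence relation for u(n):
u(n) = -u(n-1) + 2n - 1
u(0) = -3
First-order linear with linear forcing.
Homogeneous solution: u_h(n) = A·(-1)^n.
Try particular u_p(n) = pn + q. Substituting:
  pn + q = -(p(n-1) + q) + 2n - 1.
Matching the n-coefficient: p = -p + 2 ⇒ p = 1.
Matching constants: q = p - q - 1 ⇒ q = 0.
General: u(n) = A·(-1)^n + n + 0.
Apply u(0) = -3: A + 0 = -3 ⇒ A = -3.
So u(n) = - 3 \left(-1\right)^{n} + n.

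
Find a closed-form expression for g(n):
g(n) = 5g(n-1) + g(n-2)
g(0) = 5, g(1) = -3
Characteristic equation: x² - 5x - 1 = 0.
Discriminant Δ = (5)² + 4·(1) = 29.
Roots r₁,₂ = (5 ± √29)/2, so r₁ = \frac{5}{2} + \frac{\sqrt{29}}{2}, r₂ = \frac{5}{2} - \frac{\sqrt{29}}{2}.
General solution: g(n) = A·r₁^n + B·r₂^n.
From the initial conditions, A + B = 5 and r₁A + r₂B = -3.
Since r₁ - r₂ = √29: A = (-3 - (5)r₂)/√29 = \frac{5}{2} - \frac{31 \sqrt{29}}{58}, and B = 5 - A = \frac{5}{2} + \frac{31 \sqrt{29}}{58}.
So g(n) = \left(\frac{5}{2} - \frac{31 \sqrt{29}}{58}\right)\left(\frac{5}{2} + \frac{\sqrt{29}}{2}\right)^n + \left(\frac{5}{2} + \frac{31 \sqrt{29}}{58}\right)\left(\frac{5}{2} - \frac{\sqrt{29}}{2}\right)^n.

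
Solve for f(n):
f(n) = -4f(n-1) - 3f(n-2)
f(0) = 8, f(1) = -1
Characteristic equation: x² + 4x + 3 = 0, which factors as (x - (-3))(x - (-1)) = 0.
Roots r₁ = -3, r₂ = -1 (distinct).
General solution: f(n) = A·(-3)^n + B·(-1)^n.
From f(0) = 8: A + B = 8.
From f(1) = -1: -3A - B = -1.
Solving: A = - \frac{7}{2}, B = \frac{23}{2}.
So f(n) = \frac{23 \left(-1\right)^{n}}{2} - \frac{7 \left(-3\right)^{n}}{2}.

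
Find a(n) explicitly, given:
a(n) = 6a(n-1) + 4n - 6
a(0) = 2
First-order linear with linear forcing.
Homogeneous solution: a_h(n) = A·(6)^n.
Try particular a_p(n) = pn + q. Substituting:
  pn + q = 6(p(n-1) + q) + 4n - 6.
Matching the n-coefficient: p = 6p + 4 ⇒ p = - \frac{4}{5}.
Matching constants: q = -6p + 6q - 6 ⇒ q = \frac{6}{25}.
General: a(n) = A·(6)^n - \frac{4 n}{5} + \frac{6}{25}.
Apply a(0) = 2: A + \frac{6}{25} = 2 ⇒ A = \frac{44}{25}.
So a(n) = \frac{44 \cdot 6^{n}}{25} - \frac{4 n}{5} + \frac{6}{25}.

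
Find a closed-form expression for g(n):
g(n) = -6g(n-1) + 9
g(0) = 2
First-order linear non-homogeneous.
Homogeneous solution: g_h(n) = A·(-6)^n.
Try constant particular solution g_p = K: K = -6K + 9 ⇒ K = \frac{9}{7}.
General: g(n) = A·(-6)^n + \frac{9}{7}.
Apply g(0) = 2: A + \frac{9}{7} = 2 ⇒ A = \frac{5}{7}.
So g(n) = \frac{5 \left(-6\right)^{n}}{7} + \frac{9}{7}.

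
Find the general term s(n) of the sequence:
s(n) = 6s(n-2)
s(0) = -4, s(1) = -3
Characteristic equation: x² - 6 = 0.
Discriminant Δ = (0)² + 4·(6) = 24.
Roots r₁,₂ = (0 ± √24)/2, so r₁ = \sqrt{6}, r₂ = - \sqrt{6}.
General solution: s(n) = A·r₁^n + B·r₂^n.
From the initial conditions, A + B = -4 and r₁A + r₂B = -3.
Since r₁ - r₂ = √24: A = (-3 - (-4)r₂)/√24 = -2 - \frac{\sqrt{6}}{4}, and B = -4 - A = -2 + \frac{\sqrt{6}}{4}.
So s(n) = \left(-2 - \frac{\sqrt{6}}{4}\right)\left(\sqrt{6}\right)^n + \left(-2 + \frac{\sqrt{6}}{4}\right)\left(- \sqrt{6}\right)^n.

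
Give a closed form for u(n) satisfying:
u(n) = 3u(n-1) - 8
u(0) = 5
First-order linear non-homogeneous.
Homogeneous solution: u_h(n) = A·(3)^n.
Try constant particular solution u_p = K: K = 3K - 8 ⇒ K = 4.
General: u(n) = A·(3)^n + 4.
Apply u(0) = 5: A + 4 = 5 ⇒ A = 1.
So u(n) = 3^{n} + 4.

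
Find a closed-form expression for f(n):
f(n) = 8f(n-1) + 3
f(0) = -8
First-order linear non-homogeneous.
Homogeneous solution: f_h(n) = A·(8)^n.
Try constant particular solution f_p = K: K = 8K + 3 ⇒ K = - \frac{3}{7}.
General: f(n) = A·(8)^n - \frac{3}{7}.
Apply f(0) = -8: A - \frac{3}{7} = -8 ⇒ A = - \frac{53}{7}.
So f(n) = - \frac{53 \cdot 8^{n}}{7} - \frac{3}{7}.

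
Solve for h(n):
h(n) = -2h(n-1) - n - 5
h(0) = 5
First-order linear with linear forcing.
Homogeneous solution: h_h(n) = A·(-2)^n.
Try particular h_p(n) = pn + q. Substituting:
  pn + q = -2(p(n-1) + q) - n - 5.
Matching the n-coefficient: p = -2p - 1 ⇒ p = - \frac{1}{3}.
Matching constants: q = 2p - 2q - 5 ⇒ q = - \frac{17}{9}.
General: h(n) = A·(-2)^n - \frac{n}{3} - \frac{17}{9}.
Apply h(0) = 5: A - \frac{17}{9} = 5 ⇒ A = \frac{62}{9}.
So h(n) = \frac{62 \left(-2\right)^{n}}{9} - \frac{n}{3} - \frac{17}{9}.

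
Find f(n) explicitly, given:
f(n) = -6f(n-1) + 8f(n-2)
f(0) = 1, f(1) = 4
Characteristic equation: x² + 6x - 8 = 0.
Discriminant Δ = (-6)² + 4·(8) = 68.
Roots r₁,₂ = (-6 ± √68)/2, so r₁ = -3 + \sqrt{17}, r₂ = - \sqrt{17} - 3.
General solution: f(n) = A·r₁^n + B·r₂^n.
From the initial conditions, A + B = 1 and r₁A + r₂B = 4.
Since r₁ - r₂ = √68: A = (4 - (1)r₂)/√68 = \frac{1}{2} + \frac{7 \sqrt{17}}{34}, and B = 1 - A = \frac{1}{2} - \frac{7 \sqrt{17}}{34}.
So f(n) = \left(\frac{1}{2} + \frac{7 \sqrt{17}}{34}\right)\left(-3 + \sqrt{17}\right)^n + \left(\frac{1}{2} - \frac{7 \sqrt{17}}{34}\right)\left(- \sqrt{17} - 3\right)^n.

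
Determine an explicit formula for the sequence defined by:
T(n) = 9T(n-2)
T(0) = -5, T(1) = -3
Characteristic equation: x² - 9 = 0, which factors as (x - (3))(x - (-3)) = 0.
Roots r₁ = 3, r₂ = -3 (distinct).
General solution: T(n) = A·(3)^n + B·(-3)^n.
From T(0) = -5: A + B = -5.
From T(1) = -3: 3A - 3B = -3.
Solving: A = -3, B = -2.
So T(n) = - 2 \left(-3\right)^{n} - 3 \cdot 3^{n}.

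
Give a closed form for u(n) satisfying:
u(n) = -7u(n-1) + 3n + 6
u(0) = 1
First-order linear with linear forcing.
Homogeneous solution: u_h(n) = A·(-7)^n.
Try particular u_p(n) = pn + q. Substituting:
  pn + q = -7(p(n-1) + q) + 3n + 6.
Matching the n-coefficient: p = -7p + 3 ⇒ p = \frac{3}{8}.
Matching constants: q = 7p - 7q + 6 ⇒ q = \frac{69}{64}.
General: u(n) = A·(-7)^n + \frac{3 n}{8} + \frac{69}{64}.
Apply u(0) = 1: A + \frac{69}{64} = 1 ⇒ A = - \frac{5}{64}.
So u(n) = - \frac{5 \left(-7\right)^{n}}{64} + \frac{3 n}{8} + \frac{69}{64}.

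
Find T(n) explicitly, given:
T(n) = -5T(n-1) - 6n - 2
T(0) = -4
First-order linear with linear forcing.
Homogeneous solution: T_h(n) = A·(-5)^n.
Try particular T_p(n) = pn + q. Substituting:
  pn + q = -5(p(n-1) + q) - 6n - 2.
Matching the n-coefficient: p = -5p - 6 ⇒ p = -1.
Matching constants: q = 5p - 5q - 2 ⇒ q = - \frac{7}{6}.
General: T(n) = A·(-5)^n - n - \frac{7}{6}.
Apply T(0) = -4: A - \frac{7}{6} = -4 ⇒ A = - \frac{17}{6}.
So T(n) = - \frac{17 \left(-5\right)^{n}}{6} - n - \frac{7}{6}.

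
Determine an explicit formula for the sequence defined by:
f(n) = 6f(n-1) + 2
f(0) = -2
First-order linear non-homogeneous.
Homogeneous solution: f_h(n) = A·(6)^n.
Try constant particular solution f_p = K: K = 6K + 2 ⇒ K = - \frac{2}{5}.
General: f(n) = A·(6)^n - \frac{2}{5}.
Apply f(0) = -2: A - \frac{2}{5} = -2 ⇒ A = - \frac{8}{5}.
So f(n) = - \frac{8 \cdot 6^{n}}{5} - \frac{2}{5}.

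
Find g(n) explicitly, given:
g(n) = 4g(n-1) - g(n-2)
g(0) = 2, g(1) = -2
Characteristic equation: x² - 4x + 1 = 0.
Discriminant Δ = (4)² + 4·(-1) = 12.
Roots r₁,₂ = (4 ± √12)/2, so r₁ = \sqrt{3} + 2, r₂ = 2 - \sqrt{3}.
General solution: g(n) = A·r₁^n + B·r₂^n.
From the initial conditions, A + B = 2 and r₁A + r₂B = -2.
Since r₁ - r₂ = √12: A = (-2 - (2)r₂)/√12 = 1 - \sqrt{3}, and B = 2 - A = 1 + \sqrt{3}.
So g(n) = \left(1 - \sqrt{3}\right)\left(\sqrt{3} + 2\right)^n + \left(1 + \sqrt{3}\right)\left(2 - \sqrt{3}\right)^n.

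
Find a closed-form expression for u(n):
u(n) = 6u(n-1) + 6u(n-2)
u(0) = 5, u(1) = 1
Characteristic equation: x² - 6x - 6 = 0.
Discriminant Δ = (6)² + 4·(6) = 60.
Roots r₁,₂ = (6 ± √60)/2, so r₁ = 3 + \sqrt{15}, r₂ = 3 - \sqrt{15}.
General solution: u(n) = A·r₁^n + B·r₂^n.
From the initial conditions, A + B = 5 and r₁A + r₂B = 1.
Since r₁ - r₂ = √60: A = (1 - (5)r₂)/√60 = \frac{5}{2} - \frac{7 \sqrt{15}}{15}, and B = 5 - A = \frac{7 \sqrt{15}}{15} + \frac{5}{2}.
So u(n) = \left(\frac{5}{2} - \frac{7 \sqrt{15}}{15}\right)\left(3 + \sqrt{15}\right)^n + \left(\frac{7 \sqrt{15}}{15} + \frac{5}{2}\right)\left(3 - \sqrt{15}\right)^n.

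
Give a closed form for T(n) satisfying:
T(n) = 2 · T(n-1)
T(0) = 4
Pure geometric recurrence with ratio 2.
By induction T(n) = T(0) · (2)^n = 4 \cdot 2^{n}.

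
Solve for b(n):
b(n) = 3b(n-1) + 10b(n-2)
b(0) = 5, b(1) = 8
Characteristic equation: x² - 3x - 10 = 0, which factors as (x - (5))(x - (-2)) = 0.
Roots r₁ = 5, r₂ = -2 (distinct).
General solution: b(n) = A·(5)^n + B·(-2)^n.
From b(0) = 5: A + B = 5.
From b(1) = 8: 5A - 2B = 8.
Solving: A = \frac{18}{7}, B = \frac{17}{7}.
So b(n) = \frac{17 \left(-2\right)^{n}}{7} + \frac{18 \cdot 5^{n}}{7}.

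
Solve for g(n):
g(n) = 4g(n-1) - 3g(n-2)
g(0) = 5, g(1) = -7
Characteristic equation: x² - 4x + 3 = 0, which factors as (x - (1))(x - (3)) = 0.
Roots r₁ = 1, r₂ = 3 (distinct).
General solution: g(n) = A·(1)^n + B·(3)^n.
From g(0) = 5: A + B = 5.
From g(1) = -7: A + 3B = -7.
Solving: A = 11, B = -6.
So g(n) = 11 - 6 \cdot 3^{n}.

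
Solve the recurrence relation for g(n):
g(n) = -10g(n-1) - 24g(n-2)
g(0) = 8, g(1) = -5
Characteristic equation: x² + 10x + 24 = 0, which factors as (x - (-6))(x - (-4)) = 0.
Roots r₁ = -6, r₂ = -4 (distinct).
General solution: g(n) = A·(-6)^n + B·(-4)^n.
From g(0) = 8: A + B = 8.
From g(1) = -5: -6A - 4B = -5.
Solving: A = - \frac{27}{2}, B = \frac{43}{2}.
So g(n) = \frac{43 \left(-4\right)^{n}}{2} - \frac{27 \left(-6\right)^{n}}{2}.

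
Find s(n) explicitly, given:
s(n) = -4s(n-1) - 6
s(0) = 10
First-order linear non-homogeneous.
Homogeneous solution: s_h(n) = A·(-4)^n.
Try constant particular solution s_p = K: K = -4K - 6 ⇒ K = - \frac{6}{5}.
General: s(n) = A·(-4)^n - \frac{6}{5}.
Apply s(0) = 10: A - \frac{6}{5} = 10 ⇒ A = \frac{56}{5}.
So s(n) = \frac{56 \left(-4\right)^{n}}{5} - \frac{6}{5}.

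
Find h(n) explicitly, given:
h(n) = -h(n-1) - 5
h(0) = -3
First-order linear non-homogeneous.
Homogeneous solution: h_h(n) = A·(-1)^n.
Try constant particular solution h_p = K: K = -K - 5 ⇒ K = - \frac{5}{2}.
General: h(n) = A·(-1)^n - \frac{5}{2}.
Apply h(0) = -3: A - \frac{5}{2} = -3 ⇒ A = - \frac{1}{2}.
So h(n) = - \frac{\left(-1\right)^{n}}{2} - \frac{5}{2}.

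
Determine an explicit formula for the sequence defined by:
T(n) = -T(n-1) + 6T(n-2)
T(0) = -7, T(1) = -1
Characteristic equation: x² + x - 6 = 0, which factors as (x - (2))(x - (-3)) = 0.
Roots r₁ = 2, r₂ = -3 (distinct).
General solution: T(n) = A·(2)^n + B·(-3)^n.
From T(0) = -7: A + B = -7.
From T(1) = -1: 2A - 3B = -1.
Solving: A = - \frac{22}{5}, B = - \frac{13}{5}.
So T(n) = - \frac{13 \left(-3\right)^{n}}{5} - \frac{22 \cdot 2^{n}}{5}.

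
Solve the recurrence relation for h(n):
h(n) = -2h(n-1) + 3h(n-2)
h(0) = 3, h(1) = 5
Characteristic equation: x² + 2x - 3 = 0, which factors as (x - (1))(x - (-3)) = 0.
Roots r₁ = 1, r₂ = -3 (distinct).
General solution: h(n) = A·(1)^n + B·(-3)^n.
From h(0) = 3: A + B = 3.
From h(1) = 5: A - 3B = 5.
Solving: A = \frac{7}{2}, B = - \frac{1}{2}.
So h(n) = \frac{7}{2} - \frac{\left(-3\right)^{n}}{2}.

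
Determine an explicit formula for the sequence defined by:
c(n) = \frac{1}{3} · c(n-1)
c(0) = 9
Pure geometric recurrence with ratio \frac{1}{3}.
By induction c(n) = c(0) · (\frac{1}{3})^n = 9 \cdot 3^{- n}.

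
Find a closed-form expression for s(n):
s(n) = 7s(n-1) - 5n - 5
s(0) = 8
First-order linear with linear forcing.
Homogeneous solution: s_h(n) = A·(7)^n.
Try particular s_p(n) = pn + q. Substituting:
  pn + q = 7(p(n-1) + q) - 5n - 5.
Matching the n-coefficient: p = 7p - 5 ⇒ p = \frac{5}{6}.
Matching constants: q = -7p + 7q - 5 ⇒ q = \frac{65}{36}.
General: s(n) = A·(7)^n + \frac{5 n}{6} + \frac{65}{36}.
Apply s(0) = 8: A + \frac{65}{36} = 8 ⇒ A = \frac{223}{36}.
So s(n) = \frac{223 \cdot 7^{n}}{36} + \frac{5 n}{6} + \frac{65}{36}.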